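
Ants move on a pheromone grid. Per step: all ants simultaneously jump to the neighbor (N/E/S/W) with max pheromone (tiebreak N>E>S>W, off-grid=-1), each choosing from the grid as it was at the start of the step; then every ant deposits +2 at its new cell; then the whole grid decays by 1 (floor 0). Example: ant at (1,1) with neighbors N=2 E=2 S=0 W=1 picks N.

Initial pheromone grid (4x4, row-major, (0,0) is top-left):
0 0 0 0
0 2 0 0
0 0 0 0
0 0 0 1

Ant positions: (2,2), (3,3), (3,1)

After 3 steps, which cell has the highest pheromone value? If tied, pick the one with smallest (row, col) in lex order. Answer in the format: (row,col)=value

Answer: (0,1)=3

Derivation:
Step 1: ant0:(2,2)->N->(1,2) | ant1:(3,3)->N->(2,3) | ant2:(3,1)->N->(2,1)
  grid max=1 at (1,1)
Step 2: ant0:(1,2)->W->(1,1) | ant1:(2,3)->N->(1,3) | ant2:(2,1)->N->(1,1)
  grid max=4 at (1,1)
Step 3: ant0:(1,1)->N->(0,1) | ant1:(1,3)->N->(0,3) | ant2:(1,1)->N->(0,1)
  grid max=3 at (0,1)
Final grid:
  0 3 0 1
  0 3 0 0
  0 0 0 0
  0 0 0 0
Max pheromone 3 at (0,1)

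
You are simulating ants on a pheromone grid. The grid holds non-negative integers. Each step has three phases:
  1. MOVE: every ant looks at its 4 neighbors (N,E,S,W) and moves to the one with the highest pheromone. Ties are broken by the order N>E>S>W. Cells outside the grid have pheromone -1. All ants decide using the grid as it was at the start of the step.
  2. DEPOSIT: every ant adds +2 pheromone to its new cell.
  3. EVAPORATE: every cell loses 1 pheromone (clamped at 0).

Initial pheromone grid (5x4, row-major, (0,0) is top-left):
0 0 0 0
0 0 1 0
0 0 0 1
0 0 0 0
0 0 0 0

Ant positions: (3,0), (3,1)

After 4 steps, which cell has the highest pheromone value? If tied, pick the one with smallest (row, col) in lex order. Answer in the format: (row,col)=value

Answer: (2,0)=4

Derivation:
Step 1: ant0:(3,0)->N->(2,0) | ant1:(3,1)->N->(2,1)
  grid max=1 at (2,0)
Step 2: ant0:(2,0)->E->(2,1) | ant1:(2,1)->W->(2,0)
  grid max=2 at (2,0)
Step 3: ant0:(2,1)->W->(2,0) | ant1:(2,0)->E->(2,1)
  grid max=3 at (2,0)
Step 4: ant0:(2,0)->E->(2,1) | ant1:(2,1)->W->(2,0)
  grid max=4 at (2,0)
Final grid:
  0 0 0 0
  0 0 0 0
  4 4 0 0
  0 0 0 0
  0 0 0 0
Max pheromone 4 at (2,0)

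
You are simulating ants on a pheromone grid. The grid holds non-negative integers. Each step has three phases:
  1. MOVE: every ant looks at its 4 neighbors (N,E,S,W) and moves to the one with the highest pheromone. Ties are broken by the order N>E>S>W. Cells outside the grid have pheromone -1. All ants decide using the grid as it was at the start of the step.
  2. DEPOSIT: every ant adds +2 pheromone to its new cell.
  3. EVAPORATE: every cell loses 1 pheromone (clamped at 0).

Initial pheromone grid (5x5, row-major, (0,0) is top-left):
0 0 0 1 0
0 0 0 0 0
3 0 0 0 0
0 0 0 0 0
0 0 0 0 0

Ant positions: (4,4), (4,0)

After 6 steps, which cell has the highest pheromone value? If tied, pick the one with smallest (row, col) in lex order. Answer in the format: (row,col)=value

Step 1: ant0:(4,4)->N->(3,4) | ant1:(4,0)->N->(3,0)
  grid max=2 at (2,0)
Step 2: ant0:(3,4)->N->(2,4) | ant1:(3,0)->N->(2,0)
  grid max=3 at (2,0)
Step 3: ant0:(2,4)->N->(1,4) | ant1:(2,0)->N->(1,0)
  grid max=2 at (2,0)
Step 4: ant0:(1,4)->N->(0,4) | ant1:(1,0)->S->(2,0)
  grid max=3 at (2,0)
Step 5: ant0:(0,4)->S->(1,4) | ant1:(2,0)->N->(1,0)
  grid max=2 at (2,0)
Step 6: ant0:(1,4)->N->(0,4) | ant1:(1,0)->S->(2,0)
  grid max=3 at (2,0)
Final grid:
  0 0 0 0 1
  0 0 0 0 0
  3 0 0 0 0
  0 0 0 0 0
  0 0 0 0 0
Max pheromone 3 at (2,0)

Answer: (2,0)=3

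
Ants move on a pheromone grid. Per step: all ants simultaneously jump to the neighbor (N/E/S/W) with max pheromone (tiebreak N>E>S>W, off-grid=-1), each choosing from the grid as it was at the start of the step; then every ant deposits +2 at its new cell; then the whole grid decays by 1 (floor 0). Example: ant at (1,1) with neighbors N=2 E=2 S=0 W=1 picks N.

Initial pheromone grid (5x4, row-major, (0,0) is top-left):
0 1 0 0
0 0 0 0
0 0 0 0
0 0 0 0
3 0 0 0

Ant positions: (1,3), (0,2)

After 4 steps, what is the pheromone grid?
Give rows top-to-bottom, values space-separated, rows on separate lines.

After step 1: ants at (0,3),(0,1)
  0 2 0 1
  0 0 0 0
  0 0 0 0
  0 0 0 0
  2 0 0 0
After step 2: ants at (1,3),(0,2)
  0 1 1 0
  0 0 0 1
  0 0 0 0
  0 0 0 0
  1 0 0 0
After step 3: ants at (0,3),(0,1)
  0 2 0 1
  0 0 0 0
  0 0 0 0
  0 0 0 0
  0 0 0 0
After step 4: ants at (1,3),(0,2)
  0 1 1 0
  0 0 0 1
  0 0 0 0
  0 0 0 0
  0 0 0 0

0 1 1 0
0 0 0 1
0 0 0 0
0 0 0 0
0 0 0 0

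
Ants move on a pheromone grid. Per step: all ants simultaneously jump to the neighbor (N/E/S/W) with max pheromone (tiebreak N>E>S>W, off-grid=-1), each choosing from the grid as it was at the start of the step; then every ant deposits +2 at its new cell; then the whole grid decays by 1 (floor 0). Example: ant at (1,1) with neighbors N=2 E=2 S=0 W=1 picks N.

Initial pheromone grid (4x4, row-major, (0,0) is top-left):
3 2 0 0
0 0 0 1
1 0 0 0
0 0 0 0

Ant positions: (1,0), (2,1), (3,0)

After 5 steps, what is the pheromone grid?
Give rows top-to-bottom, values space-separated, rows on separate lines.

After step 1: ants at (0,0),(2,0),(2,0)
  4 1 0 0
  0 0 0 0
  4 0 0 0
  0 0 0 0
After step 2: ants at (0,1),(1,0),(1,0)
  3 2 0 0
  3 0 0 0
  3 0 0 0
  0 0 0 0
After step 3: ants at (0,0),(0,0),(0,0)
  8 1 0 0
  2 0 0 0
  2 0 0 0
  0 0 0 0
After step 4: ants at (1,0),(1,0),(1,0)
  7 0 0 0
  7 0 0 0
  1 0 0 0
  0 0 0 0
After step 5: ants at (0,0),(0,0),(0,0)
  12 0 0 0
  6 0 0 0
  0 0 0 0
  0 0 0 0

12 0 0 0
6 0 0 0
0 0 0 0
0 0 0 0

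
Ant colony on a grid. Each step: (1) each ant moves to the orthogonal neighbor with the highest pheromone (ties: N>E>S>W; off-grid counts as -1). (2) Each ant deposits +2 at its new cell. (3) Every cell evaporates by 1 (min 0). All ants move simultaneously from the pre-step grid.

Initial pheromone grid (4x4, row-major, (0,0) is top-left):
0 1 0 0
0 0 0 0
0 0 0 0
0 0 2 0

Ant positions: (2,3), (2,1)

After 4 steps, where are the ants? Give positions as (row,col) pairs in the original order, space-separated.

Step 1: ant0:(2,3)->N->(1,3) | ant1:(2,1)->N->(1,1)
  grid max=1 at (1,1)
Step 2: ant0:(1,3)->N->(0,3) | ant1:(1,1)->N->(0,1)
  grid max=1 at (0,1)
Step 3: ant0:(0,3)->S->(1,3) | ant1:(0,1)->E->(0,2)
  grid max=1 at (0,2)
Step 4: ant0:(1,3)->N->(0,3) | ant1:(0,2)->E->(0,3)
  grid max=3 at (0,3)

(0,3) (0,3)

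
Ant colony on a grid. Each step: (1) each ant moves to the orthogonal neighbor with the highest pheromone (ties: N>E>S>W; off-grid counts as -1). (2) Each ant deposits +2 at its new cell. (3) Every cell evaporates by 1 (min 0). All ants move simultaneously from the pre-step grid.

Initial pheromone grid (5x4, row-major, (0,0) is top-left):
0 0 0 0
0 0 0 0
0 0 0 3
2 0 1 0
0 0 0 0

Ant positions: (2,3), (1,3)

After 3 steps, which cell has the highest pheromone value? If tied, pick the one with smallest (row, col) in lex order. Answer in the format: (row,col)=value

Answer: (2,3)=6

Derivation:
Step 1: ant0:(2,3)->N->(1,3) | ant1:(1,3)->S->(2,3)
  grid max=4 at (2,3)
Step 2: ant0:(1,3)->S->(2,3) | ant1:(2,3)->N->(1,3)
  grid max=5 at (2,3)
Step 3: ant0:(2,3)->N->(1,3) | ant1:(1,3)->S->(2,3)
  grid max=6 at (2,3)
Final grid:
  0 0 0 0
  0 0 0 3
  0 0 0 6
  0 0 0 0
  0 0 0 0
Max pheromone 6 at (2,3)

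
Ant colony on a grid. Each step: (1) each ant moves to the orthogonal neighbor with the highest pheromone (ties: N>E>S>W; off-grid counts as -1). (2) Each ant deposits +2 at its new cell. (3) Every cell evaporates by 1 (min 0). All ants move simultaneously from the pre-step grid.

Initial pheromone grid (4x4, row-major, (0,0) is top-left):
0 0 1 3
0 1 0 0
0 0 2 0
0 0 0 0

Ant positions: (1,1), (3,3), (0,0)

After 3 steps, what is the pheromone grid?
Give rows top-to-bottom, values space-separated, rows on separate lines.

After step 1: ants at (0,1),(2,3),(0,1)
  0 3 0 2
  0 0 0 0
  0 0 1 1
  0 0 0 0
After step 2: ants at (0,2),(2,2),(0,2)
  0 2 3 1
  0 0 0 0
  0 0 2 0
  0 0 0 0
After step 3: ants at (0,1),(1,2),(0,1)
  0 5 2 0
  0 0 1 0
  0 0 1 0
  0 0 0 0

0 5 2 0
0 0 1 0
0 0 1 0
0 0 0 0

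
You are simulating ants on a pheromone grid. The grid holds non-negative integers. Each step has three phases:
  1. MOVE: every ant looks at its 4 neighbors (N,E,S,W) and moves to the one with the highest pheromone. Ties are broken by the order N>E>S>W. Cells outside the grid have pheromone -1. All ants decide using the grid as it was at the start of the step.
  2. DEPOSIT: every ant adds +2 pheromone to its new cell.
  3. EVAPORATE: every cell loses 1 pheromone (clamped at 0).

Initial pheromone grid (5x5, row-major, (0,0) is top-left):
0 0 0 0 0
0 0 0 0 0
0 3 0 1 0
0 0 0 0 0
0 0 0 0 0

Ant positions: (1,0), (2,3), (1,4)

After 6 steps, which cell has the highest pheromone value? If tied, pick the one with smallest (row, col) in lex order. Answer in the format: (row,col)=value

Answer: (1,4)=7

Derivation:
Step 1: ant0:(1,0)->N->(0,0) | ant1:(2,3)->N->(1,3) | ant2:(1,4)->N->(0,4)
  grid max=2 at (2,1)
Step 2: ant0:(0,0)->E->(0,1) | ant1:(1,3)->N->(0,3) | ant2:(0,4)->S->(1,4)
  grid max=1 at (0,1)
Step 3: ant0:(0,1)->E->(0,2) | ant1:(0,3)->E->(0,4) | ant2:(1,4)->N->(0,4)
  grid max=3 at (0,4)
Step 4: ant0:(0,2)->E->(0,3) | ant1:(0,4)->S->(1,4) | ant2:(0,4)->S->(1,4)
  grid max=3 at (1,4)
Step 5: ant0:(0,3)->E->(0,4) | ant1:(1,4)->N->(0,4) | ant2:(1,4)->N->(0,4)
  grid max=7 at (0,4)
Step 6: ant0:(0,4)->S->(1,4) | ant1:(0,4)->S->(1,4) | ant2:(0,4)->S->(1,4)
  grid max=7 at (1,4)
Final grid:
  0 0 0 0 6
  0 0 0 0 7
  0 0 0 0 0
  0 0 0 0 0
  0 0 0 0 0
Max pheromone 7 at (1,4)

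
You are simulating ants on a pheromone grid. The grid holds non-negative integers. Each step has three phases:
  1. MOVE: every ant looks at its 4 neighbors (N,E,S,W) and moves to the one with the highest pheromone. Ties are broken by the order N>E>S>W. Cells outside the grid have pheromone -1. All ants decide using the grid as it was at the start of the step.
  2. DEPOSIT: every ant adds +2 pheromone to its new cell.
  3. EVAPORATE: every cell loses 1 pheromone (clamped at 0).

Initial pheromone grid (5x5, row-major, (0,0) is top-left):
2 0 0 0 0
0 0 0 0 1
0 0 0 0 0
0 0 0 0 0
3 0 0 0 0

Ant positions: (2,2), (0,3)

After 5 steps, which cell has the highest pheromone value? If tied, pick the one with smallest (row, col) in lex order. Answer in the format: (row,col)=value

Answer: (0,3)=3

Derivation:
Step 1: ant0:(2,2)->N->(1,2) | ant1:(0,3)->E->(0,4)
  grid max=2 at (4,0)
Step 2: ant0:(1,2)->N->(0,2) | ant1:(0,4)->S->(1,4)
  grid max=1 at (0,2)
Step 3: ant0:(0,2)->E->(0,3) | ant1:(1,4)->N->(0,4)
  grid max=1 at (0,3)
Step 4: ant0:(0,3)->E->(0,4) | ant1:(0,4)->W->(0,3)
  grid max=2 at (0,3)
Step 5: ant0:(0,4)->W->(0,3) | ant1:(0,3)->E->(0,4)
  grid max=3 at (0,3)
Final grid:
  0 0 0 3 3
  0 0 0 0 0
  0 0 0 0 0
  0 0 0 0 0
  0 0 0 0 0
Max pheromone 3 at (0,3)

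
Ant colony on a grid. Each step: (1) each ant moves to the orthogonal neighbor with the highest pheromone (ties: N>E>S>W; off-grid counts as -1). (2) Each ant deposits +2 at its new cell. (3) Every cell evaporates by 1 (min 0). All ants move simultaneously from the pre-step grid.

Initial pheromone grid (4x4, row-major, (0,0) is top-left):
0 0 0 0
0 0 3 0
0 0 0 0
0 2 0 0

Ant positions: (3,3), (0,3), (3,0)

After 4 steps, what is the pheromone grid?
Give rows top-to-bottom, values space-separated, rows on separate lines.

After step 1: ants at (2,3),(1,3),(3,1)
  0 0 0 0
  0 0 2 1
  0 0 0 1
  0 3 0 0
After step 2: ants at (1,3),(1,2),(2,1)
  0 0 0 0
  0 0 3 2
  0 1 0 0
  0 2 0 0
After step 3: ants at (1,2),(1,3),(3,1)
  0 0 0 0
  0 0 4 3
  0 0 0 0
  0 3 0 0
After step 4: ants at (1,3),(1,2),(2,1)
  0 0 0 0
  0 0 5 4
  0 1 0 0
  0 2 0 0

0 0 0 0
0 0 5 4
0 1 0 0
0 2 0 0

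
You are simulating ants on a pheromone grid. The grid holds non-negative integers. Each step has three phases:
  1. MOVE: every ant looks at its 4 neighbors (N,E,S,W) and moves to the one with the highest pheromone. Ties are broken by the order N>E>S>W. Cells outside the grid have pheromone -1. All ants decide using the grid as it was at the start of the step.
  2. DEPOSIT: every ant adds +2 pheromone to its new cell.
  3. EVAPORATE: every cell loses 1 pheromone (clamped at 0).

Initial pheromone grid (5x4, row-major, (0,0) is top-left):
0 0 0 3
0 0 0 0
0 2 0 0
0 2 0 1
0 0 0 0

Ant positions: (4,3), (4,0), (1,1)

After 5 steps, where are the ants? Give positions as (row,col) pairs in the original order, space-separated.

Step 1: ant0:(4,3)->N->(3,3) | ant1:(4,0)->N->(3,0) | ant2:(1,1)->S->(2,1)
  grid max=3 at (2,1)
Step 2: ant0:(3,3)->N->(2,3) | ant1:(3,0)->E->(3,1) | ant2:(2,1)->S->(3,1)
  grid max=4 at (3,1)
Step 3: ant0:(2,3)->S->(3,3) | ant1:(3,1)->N->(2,1) | ant2:(3,1)->N->(2,1)
  grid max=5 at (2,1)
Step 4: ant0:(3,3)->N->(2,3) | ant1:(2,1)->S->(3,1) | ant2:(2,1)->S->(3,1)
  grid max=6 at (3,1)
Step 5: ant0:(2,3)->S->(3,3) | ant1:(3,1)->N->(2,1) | ant2:(3,1)->N->(2,1)
  grid max=7 at (2,1)

(3,3) (2,1) (2,1)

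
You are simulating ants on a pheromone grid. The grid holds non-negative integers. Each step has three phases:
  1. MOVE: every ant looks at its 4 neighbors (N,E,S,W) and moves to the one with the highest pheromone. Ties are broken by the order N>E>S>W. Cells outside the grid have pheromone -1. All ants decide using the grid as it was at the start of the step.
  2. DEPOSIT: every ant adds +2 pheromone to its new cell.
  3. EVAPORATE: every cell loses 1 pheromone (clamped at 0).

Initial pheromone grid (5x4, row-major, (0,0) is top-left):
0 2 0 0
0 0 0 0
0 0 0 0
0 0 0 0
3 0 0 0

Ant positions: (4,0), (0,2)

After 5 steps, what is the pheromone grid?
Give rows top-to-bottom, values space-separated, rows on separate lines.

After step 1: ants at (3,0),(0,1)
  0 3 0 0
  0 0 0 0
  0 0 0 0
  1 0 0 0
  2 0 0 0
After step 2: ants at (4,0),(0,2)
  0 2 1 0
  0 0 0 0
  0 0 0 0
  0 0 0 0
  3 0 0 0
After step 3: ants at (3,0),(0,1)
  0 3 0 0
  0 0 0 0
  0 0 0 0
  1 0 0 0
  2 0 0 0
After step 4: ants at (4,0),(0,2)
  0 2 1 0
  0 0 0 0
  0 0 0 0
  0 0 0 0
  3 0 0 0
After step 5: ants at (3,0),(0,1)
  0 3 0 0
  0 0 0 0
  0 0 0 0
  1 0 0 0
  2 0 0 0

0 3 0 0
0 0 0 0
0 0 0 0
1 0 0 0
2 0 0 0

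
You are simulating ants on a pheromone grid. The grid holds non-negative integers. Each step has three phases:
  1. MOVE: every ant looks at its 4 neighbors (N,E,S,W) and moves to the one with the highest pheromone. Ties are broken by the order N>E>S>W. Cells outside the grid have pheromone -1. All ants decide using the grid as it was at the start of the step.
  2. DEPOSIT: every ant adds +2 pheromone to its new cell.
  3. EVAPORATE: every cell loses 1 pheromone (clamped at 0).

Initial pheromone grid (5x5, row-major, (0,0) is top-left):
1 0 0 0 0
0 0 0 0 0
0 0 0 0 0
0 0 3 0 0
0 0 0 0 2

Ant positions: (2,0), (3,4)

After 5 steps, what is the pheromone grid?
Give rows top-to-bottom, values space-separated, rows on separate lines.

After step 1: ants at (1,0),(4,4)
  0 0 0 0 0
  1 0 0 0 0
  0 0 0 0 0
  0 0 2 0 0
  0 0 0 0 3
After step 2: ants at (0,0),(3,4)
  1 0 0 0 0
  0 0 0 0 0
  0 0 0 0 0
  0 0 1 0 1
  0 0 0 0 2
After step 3: ants at (0,1),(4,4)
  0 1 0 0 0
  0 0 0 0 0
  0 0 0 0 0
  0 0 0 0 0
  0 0 0 0 3
After step 4: ants at (0,2),(3,4)
  0 0 1 0 0
  0 0 0 0 0
  0 0 0 0 0
  0 0 0 0 1
  0 0 0 0 2
After step 5: ants at (0,3),(4,4)
  0 0 0 1 0
  0 0 0 0 0
  0 0 0 0 0
  0 0 0 0 0
  0 0 0 0 3

0 0 0 1 0
0 0 0 0 0
0 0 0 0 0
0 0 0 0 0
0 0 0 0 3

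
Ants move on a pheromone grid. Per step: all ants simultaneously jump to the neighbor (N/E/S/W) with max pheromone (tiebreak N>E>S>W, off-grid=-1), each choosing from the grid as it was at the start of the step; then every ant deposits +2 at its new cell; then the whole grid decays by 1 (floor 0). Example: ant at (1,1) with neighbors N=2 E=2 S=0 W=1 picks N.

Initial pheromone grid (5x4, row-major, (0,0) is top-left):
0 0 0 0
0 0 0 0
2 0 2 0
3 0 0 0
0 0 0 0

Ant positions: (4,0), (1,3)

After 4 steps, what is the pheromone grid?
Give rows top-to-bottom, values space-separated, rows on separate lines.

After step 1: ants at (3,0),(0,3)
  0 0 0 1
  0 0 0 0
  1 0 1 0
  4 0 0 0
  0 0 0 0
After step 2: ants at (2,0),(1,3)
  0 0 0 0
  0 0 0 1
  2 0 0 0
  3 0 0 0
  0 0 0 0
After step 3: ants at (3,0),(0,3)
  0 0 0 1
  0 0 0 0
  1 0 0 0
  4 0 0 0
  0 0 0 0
After step 4: ants at (2,0),(1,3)
  0 0 0 0
  0 0 0 1
  2 0 0 0
  3 0 0 0
  0 0 0 0

0 0 0 0
0 0 0 1
2 0 0 0
3 0 0 0
0 0 0 0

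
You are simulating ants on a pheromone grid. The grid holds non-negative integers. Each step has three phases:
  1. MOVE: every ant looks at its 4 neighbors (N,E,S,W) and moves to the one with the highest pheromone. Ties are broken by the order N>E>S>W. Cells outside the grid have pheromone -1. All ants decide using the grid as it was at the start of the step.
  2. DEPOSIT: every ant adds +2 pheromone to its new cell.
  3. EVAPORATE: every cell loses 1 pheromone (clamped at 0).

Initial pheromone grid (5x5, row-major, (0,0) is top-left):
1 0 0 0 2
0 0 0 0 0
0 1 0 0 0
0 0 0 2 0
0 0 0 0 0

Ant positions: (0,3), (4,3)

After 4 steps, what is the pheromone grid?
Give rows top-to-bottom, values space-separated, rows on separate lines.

After step 1: ants at (0,4),(3,3)
  0 0 0 0 3
  0 0 0 0 0
  0 0 0 0 0
  0 0 0 3 0
  0 0 0 0 0
After step 2: ants at (1,4),(2,3)
  0 0 0 0 2
  0 0 0 0 1
  0 0 0 1 0
  0 0 0 2 0
  0 0 0 0 0
After step 3: ants at (0,4),(3,3)
  0 0 0 0 3
  0 0 0 0 0
  0 0 0 0 0
  0 0 0 3 0
  0 0 0 0 0
After step 4: ants at (1,4),(2,3)
  0 0 0 0 2
  0 0 0 0 1
  0 0 0 1 0
  0 0 0 2 0
  0 0 0 0 0

0 0 0 0 2
0 0 0 0 1
0 0 0 1 0
0 0 0 2 0
0 0 0 0 0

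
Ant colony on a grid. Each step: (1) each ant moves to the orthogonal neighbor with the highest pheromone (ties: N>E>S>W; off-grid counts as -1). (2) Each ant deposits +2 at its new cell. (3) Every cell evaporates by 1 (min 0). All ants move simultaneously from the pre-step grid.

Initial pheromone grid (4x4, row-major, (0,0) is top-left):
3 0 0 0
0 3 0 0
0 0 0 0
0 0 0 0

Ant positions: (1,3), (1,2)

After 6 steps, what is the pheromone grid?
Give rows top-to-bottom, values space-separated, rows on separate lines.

After step 1: ants at (0,3),(1,1)
  2 0 0 1
  0 4 0 0
  0 0 0 0
  0 0 0 0
After step 2: ants at (1,3),(0,1)
  1 1 0 0
  0 3 0 1
  0 0 0 0
  0 0 0 0
After step 3: ants at (0,3),(1,1)
  0 0 0 1
  0 4 0 0
  0 0 0 0
  0 0 0 0
After step 4: ants at (1,3),(0,1)
  0 1 0 0
  0 3 0 1
  0 0 0 0
  0 0 0 0
After step 5: ants at (0,3),(1,1)
  0 0 0 1
  0 4 0 0
  0 0 0 0
  0 0 0 0
After step 6: ants at (1,3),(0,1)
  0 1 0 0
  0 3 0 1
  0 0 0 0
  0 0 0 0

0 1 0 0
0 3 0 1
0 0 0 0
0 0 0 0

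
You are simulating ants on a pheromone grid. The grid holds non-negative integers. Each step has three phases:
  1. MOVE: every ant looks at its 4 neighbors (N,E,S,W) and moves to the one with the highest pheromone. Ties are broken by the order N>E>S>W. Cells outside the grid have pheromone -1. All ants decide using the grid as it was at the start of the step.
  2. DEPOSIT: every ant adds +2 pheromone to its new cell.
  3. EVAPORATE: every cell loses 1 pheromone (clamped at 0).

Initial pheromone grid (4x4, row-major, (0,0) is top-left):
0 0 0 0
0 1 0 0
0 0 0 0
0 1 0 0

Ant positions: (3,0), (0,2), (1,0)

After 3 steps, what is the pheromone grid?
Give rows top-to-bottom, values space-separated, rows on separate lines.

After step 1: ants at (3,1),(0,3),(1,1)
  0 0 0 1
  0 2 0 0
  0 0 0 0
  0 2 0 0
After step 2: ants at (2,1),(1,3),(0,1)
  0 1 0 0
  0 1 0 1
  0 1 0 0
  0 1 0 0
After step 3: ants at (1,1),(0,3),(1,1)
  0 0 0 1
  0 4 0 0
  0 0 0 0
  0 0 0 0

0 0 0 1
0 4 0 0
0 0 0 0
0 0 0 0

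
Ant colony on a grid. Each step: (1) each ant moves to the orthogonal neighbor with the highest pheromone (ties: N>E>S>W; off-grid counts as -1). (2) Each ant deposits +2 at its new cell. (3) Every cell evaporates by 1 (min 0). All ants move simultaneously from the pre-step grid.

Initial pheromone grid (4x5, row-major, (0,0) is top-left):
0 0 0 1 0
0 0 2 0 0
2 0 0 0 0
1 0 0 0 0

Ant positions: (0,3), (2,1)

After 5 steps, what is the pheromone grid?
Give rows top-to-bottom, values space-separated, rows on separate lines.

After step 1: ants at (0,4),(2,0)
  0 0 0 0 1
  0 0 1 0 0
  3 0 0 0 0
  0 0 0 0 0
After step 2: ants at (1,4),(1,0)
  0 0 0 0 0
  1 0 0 0 1
  2 0 0 0 0
  0 0 0 0 0
After step 3: ants at (0,4),(2,0)
  0 0 0 0 1
  0 0 0 0 0
  3 0 0 0 0
  0 0 0 0 0
After step 4: ants at (1,4),(1,0)
  0 0 0 0 0
  1 0 0 0 1
  2 0 0 0 0
  0 0 0 0 0
After step 5: ants at (0,4),(2,0)
  0 0 0 0 1
  0 0 0 0 0
  3 0 0 0 0
  0 0 0 0 0

0 0 0 0 1
0 0 0 0 0
3 0 0 0 0
0 0 0 0 0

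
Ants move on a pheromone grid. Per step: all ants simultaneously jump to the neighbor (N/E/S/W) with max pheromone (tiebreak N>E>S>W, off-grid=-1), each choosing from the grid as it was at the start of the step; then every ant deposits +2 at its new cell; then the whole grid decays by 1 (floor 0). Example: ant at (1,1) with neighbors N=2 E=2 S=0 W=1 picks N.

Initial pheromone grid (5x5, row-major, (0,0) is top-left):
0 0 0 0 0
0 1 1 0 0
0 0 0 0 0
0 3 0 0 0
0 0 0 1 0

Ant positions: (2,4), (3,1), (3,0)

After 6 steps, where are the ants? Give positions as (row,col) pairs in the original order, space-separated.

Step 1: ant0:(2,4)->N->(1,4) | ant1:(3,1)->N->(2,1) | ant2:(3,0)->E->(3,1)
  grid max=4 at (3,1)
Step 2: ant0:(1,4)->N->(0,4) | ant1:(2,1)->S->(3,1) | ant2:(3,1)->N->(2,1)
  grid max=5 at (3,1)
Step 3: ant0:(0,4)->S->(1,4) | ant1:(3,1)->N->(2,1) | ant2:(2,1)->S->(3,1)
  grid max=6 at (3,1)
Step 4: ant0:(1,4)->N->(0,4) | ant1:(2,1)->S->(3,1) | ant2:(3,1)->N->(2,1)
  grid max=7 at (3,1)
Step 5: ant0:(0,4)->S->(1,4) | ant1:(3,1)->N->(2,1) | ant2:(2,1)->S->(3,1)
  grid max=8 at (3,1)
Step 6: ant0:(1,4)->N->(0,4) | ant1:(2,1)->S->(3,1) | ant2:(3,1)->N->(2,1)
  grid max=9 at (3,1)

(0,4) (3,1) (2,1)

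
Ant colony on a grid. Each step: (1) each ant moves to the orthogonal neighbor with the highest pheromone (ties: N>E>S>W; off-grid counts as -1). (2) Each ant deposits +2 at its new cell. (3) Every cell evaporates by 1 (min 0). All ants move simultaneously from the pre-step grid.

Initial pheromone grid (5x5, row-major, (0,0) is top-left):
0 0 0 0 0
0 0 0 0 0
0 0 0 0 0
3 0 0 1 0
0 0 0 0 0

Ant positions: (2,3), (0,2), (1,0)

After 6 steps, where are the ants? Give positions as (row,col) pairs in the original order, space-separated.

Step 1: ant0:(2,3)->S->(3,3) | ant1:(0,2)->E->(0,3) | ant2:(1,0)->N->(0,0)
  grid max=2 at (3,0)
Step 2: ant0:(3,3)->N->(2,3) | ant1:(0,3)->E->(0,4) | ant2:(0,0)->E->(0,1)
  grid max=1 at (0,1)
Step 3: ant0:(2,3)->S->(3,3) | ant1:(0,4)->S->(1,4) | ant2:(0,1)->E->(0,2)
  grid max=2 at (3,3)
Step 4: ant0:(3,3)->N->(2,3) | ant1:(1,4)->N->(0,4) | ant2:(0,2)->E->(0,3)
  grid max=1 at (0,3)
Step 5: ant0:(2,3)->S->(3,3) | ant1:(0,4)->W->(0,3) | ant2:(0,3)->E->(0,4)
  grid max=2 at (0,3)
Step 6: ant0:(3,3)->N->(2,3) | ant1:(0,3)->E->(0,4) | ant2:(0,4)->W->(0,3)
  grid max=3 at (0,3)

(2,3) (0,4) (0,3)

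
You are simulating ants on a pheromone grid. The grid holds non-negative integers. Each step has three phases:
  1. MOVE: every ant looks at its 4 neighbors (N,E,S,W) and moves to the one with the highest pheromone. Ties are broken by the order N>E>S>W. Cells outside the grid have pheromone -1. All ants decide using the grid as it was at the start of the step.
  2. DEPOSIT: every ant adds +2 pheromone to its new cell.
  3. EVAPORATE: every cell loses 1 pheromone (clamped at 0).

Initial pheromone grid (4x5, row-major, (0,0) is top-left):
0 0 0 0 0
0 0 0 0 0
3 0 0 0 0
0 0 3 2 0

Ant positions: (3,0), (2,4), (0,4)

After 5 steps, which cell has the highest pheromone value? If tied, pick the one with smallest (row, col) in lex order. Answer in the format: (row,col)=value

Answer: (1,4)=7

Derivation:
Step 1: ant0:(3,0)->N->(2,0) | ant1:(2,4)->N->(1,4) | ant2:(0,4)->S->(1,4)
  grid max=4 at (2,0)
Step 2: ant0:(2,0)->N->(1,0) | ant1:(1,4)->N->(0,4) | ant2:(1,4)->N->(0,4)
  grid max=3 at (0,4)
Step 3: ant0:(1,0)->S->(2,0) | ant1:(0,4)->S->(1,4) | ant2:(0,4)->S->(1,4)
  grid max=5 at (1,4)
Step 4: ant0:(2,0)->N->(1,0) | ant1:(1,4)->N->(0,4) | ant2:(1,4)->N->(0,4)
  grid max=5 at (0,4)
Step 5: ant0:(1,0)->S->(2,0) | ant1:(0,4)->S->(1,4) | ant2:(0,4)->S->(1,4)
  grid max=7 at (1,4)
Final grid:
  0 0 0 0 4
  0 0 0 0 7
  4 0 0 0 0
  0 0 0 0 0
Max pheromone 7 at (1,4)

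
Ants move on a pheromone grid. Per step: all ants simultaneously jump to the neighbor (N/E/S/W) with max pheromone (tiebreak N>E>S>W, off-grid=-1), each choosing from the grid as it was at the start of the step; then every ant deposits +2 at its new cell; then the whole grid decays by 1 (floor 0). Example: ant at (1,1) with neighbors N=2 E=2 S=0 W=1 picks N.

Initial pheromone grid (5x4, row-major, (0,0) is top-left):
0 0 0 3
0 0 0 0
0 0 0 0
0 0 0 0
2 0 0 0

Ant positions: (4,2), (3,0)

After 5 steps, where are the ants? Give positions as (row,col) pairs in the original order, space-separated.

Step 1: ant0:(4,2)->N->(3,2) | ant1:(3,0)->S->(4,0)
  grid max=3 at (4,0)
Step 2: ant0:(3,2)->N->(2,2) | ant1:(4,0)->N->(3,0)
  grid max=2 at (4,0)
Step 3: ant0:(2,2)->N->(1,2) | ant1:(3,0)->S->(4,0)
  grid max=3 at (4,0)
Step 4: ant0:(1,2)->N->(0,2) | ant1:(4,0)->N->(3,0)
  grid max=2 at (4,0)
Step 5: ant0:(0,2)->E->(0,3) | ant1:(3,0)->S->(4,0)
  grid max=3 at (4,0)

(0,3) (4,0)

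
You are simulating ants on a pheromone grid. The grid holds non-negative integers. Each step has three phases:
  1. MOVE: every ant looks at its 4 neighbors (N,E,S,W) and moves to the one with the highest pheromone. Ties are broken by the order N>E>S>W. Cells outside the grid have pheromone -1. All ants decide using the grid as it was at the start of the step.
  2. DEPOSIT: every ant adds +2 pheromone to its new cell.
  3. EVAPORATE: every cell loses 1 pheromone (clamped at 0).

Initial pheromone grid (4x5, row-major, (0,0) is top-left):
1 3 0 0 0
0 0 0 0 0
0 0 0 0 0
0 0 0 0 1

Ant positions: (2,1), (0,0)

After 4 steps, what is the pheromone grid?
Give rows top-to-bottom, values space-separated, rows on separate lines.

After step 1: ants at (1,1),(0,1)
  0 4 0 0 0
  0 1 0 0 0
  0 0 0 0 0
  0 0 0 0 0
After step 2: ants at (0,1),(1,1)
  0 5 0 0 0
  0 2 0 0 0
  0 0 0 0 0
  0 0 0 0 0
After step 3: ants at (1,1),(0,1)
  0 6 0 0 0
  0 3 0 0 0
  0 0 0 0 0
  0 0 0 0 0
After step 4: ants at (0,1),(1,1)
  0 7 0 0 0
  0 4 0 0 0
  0 0 0 0 0
  0 0 0 0 0

0 7 0 0 0
0 4 0 0 0
0 0 0 0 0
0 0 0 0 0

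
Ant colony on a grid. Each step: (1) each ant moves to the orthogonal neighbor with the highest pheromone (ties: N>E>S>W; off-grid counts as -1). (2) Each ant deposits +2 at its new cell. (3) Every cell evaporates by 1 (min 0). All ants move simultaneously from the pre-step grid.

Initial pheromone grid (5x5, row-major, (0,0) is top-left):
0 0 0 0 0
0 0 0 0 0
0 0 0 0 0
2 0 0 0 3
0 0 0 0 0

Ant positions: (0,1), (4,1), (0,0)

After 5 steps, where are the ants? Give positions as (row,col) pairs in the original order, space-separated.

Step 1: ant0:(0,1)->E->(0,2) | ant1:(4,1)->N->(3,1) | ant2:(0,0)->E->(0,1)
  grid max=2 at (3,4)
Step 2: ant0:(0,2)->W->(0,1) | ant1:(3,1)->W->(3,0) | ant2:(0,1)->E->(0,2)
  grid max=2 at (0,1)
Step 3: ant0:(0,1)->E->(0,2) | ant1:(3,0)->N->(2,0) | ant2:(0,2)->W->(0,1)
  grid max=3 at (0,1)
Step 4: ant0:(0,2)->W->(0,1) | ant1:(2,0)->S->(3,0) | ant2:(0,1)->E->(0,2)
  grid max=4 at (0,1)
Step 5: ant0:(0,1)->E->(0,2) | ant1:(3,0)->N->(2,0) | ant2:(0,2)->W->(0,1)
  grid max=5 at (0,1)

(0,2) (2,0) (0,1)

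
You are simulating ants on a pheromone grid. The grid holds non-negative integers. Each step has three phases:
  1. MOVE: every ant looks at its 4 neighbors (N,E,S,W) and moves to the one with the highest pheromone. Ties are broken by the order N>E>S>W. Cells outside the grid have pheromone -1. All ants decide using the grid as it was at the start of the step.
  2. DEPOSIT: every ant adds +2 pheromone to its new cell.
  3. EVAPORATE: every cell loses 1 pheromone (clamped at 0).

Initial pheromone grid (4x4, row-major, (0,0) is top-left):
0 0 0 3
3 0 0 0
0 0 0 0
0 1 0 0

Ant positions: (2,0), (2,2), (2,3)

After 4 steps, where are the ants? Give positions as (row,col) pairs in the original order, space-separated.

Step 1: ant0:(2,0)->N->(1,0) | ant1:(2,2)->N->(1,2) | ant2:(2,3)->N->(1,3)
  grid max=4 at (1,0)
Step 2: ant0:(1,0)->N->(0,0) | ant1:(1,2)->E->(1,3) | ant2:(1,3)->N->(0,3)
  grid max=3 at (0,3)
Step 3: ant0:(0,0)->S->(1,0) | ant1:(1,3)->N->(0,3) | ant2:(0,3)->S->(1,3)
  grid max=4 at (0,3)
Step 4: ant0:(1,0)->N->(0,0) | ant1:(0,3)->S->(1,3) | ant2:(1,3)->N->(0,3)
  grid max=5 at (0,3)

(0,0) (1,3) (0,3)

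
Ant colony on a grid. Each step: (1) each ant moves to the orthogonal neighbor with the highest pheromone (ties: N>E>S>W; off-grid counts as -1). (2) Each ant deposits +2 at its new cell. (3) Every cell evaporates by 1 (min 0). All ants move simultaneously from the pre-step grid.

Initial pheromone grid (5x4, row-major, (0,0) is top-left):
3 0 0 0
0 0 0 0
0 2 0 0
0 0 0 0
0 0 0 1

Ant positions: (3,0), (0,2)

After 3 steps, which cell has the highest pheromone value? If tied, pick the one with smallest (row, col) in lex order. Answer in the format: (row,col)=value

Step 1: ant0:(3,0)->N->(2,0) | ant1:(0,2)->E->(0,3)
  grid max=2 at (0,0)
Step 2: ant0:(2,0)->E->(2,1) | ant1:(0,3)->S->(1,3)
  grid max=2 at (2,1)
Step 3: ant0:(2,1)->N->(1,1) | ant1:(1,3)->N->(0,3)
  grid max=1 at (0,3)
Final grid:
  0 0 0 1
  0 1 0 0
  0 1 0 0
  0 0 0 0
  0 0 0 0
Max pheromone 1 at (0,3)

Answer: (0,3)=1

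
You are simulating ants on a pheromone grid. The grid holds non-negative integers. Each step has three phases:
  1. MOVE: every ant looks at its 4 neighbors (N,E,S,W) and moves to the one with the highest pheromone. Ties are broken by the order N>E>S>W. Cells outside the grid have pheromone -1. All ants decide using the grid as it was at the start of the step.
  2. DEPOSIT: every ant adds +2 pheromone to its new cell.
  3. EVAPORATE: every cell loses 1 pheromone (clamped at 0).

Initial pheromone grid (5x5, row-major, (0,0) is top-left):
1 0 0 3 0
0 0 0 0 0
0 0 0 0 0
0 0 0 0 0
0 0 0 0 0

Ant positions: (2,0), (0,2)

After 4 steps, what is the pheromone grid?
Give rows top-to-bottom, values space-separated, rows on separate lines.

After step 1: ants at (1,0),(0,3)
  0 0 0 4 0
  1 0 0 0 0
  0 0 0 0 0
  0 0 0 0 0
  0 0 0 0 0
After step 2: ants at (0,0),(0,4)
  1 0 0 3 1
  0 0 0 0 0
  0 0 0 0 0
  0 0 0 0 0
  0 0 0 0 0
After step 3: ants at (0,1),(0,3)
  0 1 0 4 0
  0 0 0 0 0
  0 0 0 0 0
  0 0 0 0 0
  0 0 0 0 0
After step 4: ants at (0,2),(0,4)
  0 0 1 3 1
  0 0 0 0 0
  0 0 0 0 0
  0 0 0 0 0
  0 0 0 0 0

0 0 1 3 1
0 0 0 0 0
0 0 0 0 0
0 0 0 0 0
0 0 0 0 0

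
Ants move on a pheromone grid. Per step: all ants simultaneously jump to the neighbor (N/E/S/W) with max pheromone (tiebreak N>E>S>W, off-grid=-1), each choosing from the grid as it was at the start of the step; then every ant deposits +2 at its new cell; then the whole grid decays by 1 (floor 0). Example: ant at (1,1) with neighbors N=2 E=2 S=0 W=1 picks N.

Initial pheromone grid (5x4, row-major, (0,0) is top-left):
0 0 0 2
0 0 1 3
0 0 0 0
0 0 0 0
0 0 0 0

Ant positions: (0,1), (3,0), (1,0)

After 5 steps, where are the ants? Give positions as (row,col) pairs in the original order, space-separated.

Step 1: ant0:(0,1)->E->(0,2) | ant1:(3,0)->N->(2,0) | ant2:(1,0)->N->(0,0)
  grid max=2 at (1,3)
Step 2: ant0:(0,2)->E->(0,3) | ant1:(2,0)->N->(1,0) | ant2:(0,0)->E->(0,1)
  grid max=2 at (0,3)
Step 3: ant0:(0,3)->S->(1,3) | ant1:(1,0)->N->(0,0) | ant2:(0,1)->E->(0,2)
  grid max=2 at (1,3)
Step 4: ant0:(1,3)->N->(0,3) | ant1:(0,0)->E->(0,1) | ant2:(0,2)->E->(0,3)
  grid max=4 at (0,3)
Step 5: ant0:(0,3)->S->(1,3) | ant1:(0,1)->E->(0,2) | ant2:(0,3)->S->(1,3)
  grid max=4 at (1,3)

(1,3) (0,2) (1,3)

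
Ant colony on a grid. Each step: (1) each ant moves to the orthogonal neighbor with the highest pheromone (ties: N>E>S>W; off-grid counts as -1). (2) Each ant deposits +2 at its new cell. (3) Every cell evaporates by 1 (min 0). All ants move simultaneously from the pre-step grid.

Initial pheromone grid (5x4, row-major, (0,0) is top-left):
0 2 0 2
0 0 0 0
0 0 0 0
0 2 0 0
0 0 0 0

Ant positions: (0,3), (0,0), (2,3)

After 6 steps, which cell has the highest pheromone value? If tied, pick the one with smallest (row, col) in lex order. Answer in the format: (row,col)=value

Answer: (0,3)=12

Derivation:
Step 1: ant0:(0,3)->S->(1,3) | ant1:(0,0)->E->(0,1) | ant2:(2,3)->N->(1,3)
  grid max=3 at (0,1)
Step 2: ant0:(1,3)->N->(0,3) | ant1:(0,1)->E->(0,2) | ant2:(1,3)->N->(0,3)
  grid max=4 at (0,3)
Step 3: ant0:(0,3)->S->(1,3) | ant1:(0,2)->E->(0,3) | ant2:(0,3)->S->(1,3)
  grid max=5 at (0,3)
Step 4: ant0:(1,3)->N->(0,3) | ant1:(0,3)->S->(1,3) | ant2:(1,3)->N->(0,3)
  grid max=8 at (0,3)
Step 5: ant0:(0,3)->S->(1,3) | ant1:(1,3)->N->(0,3) | ant2:(0,3)->S->(1,3)
  grid max=9 at (0,3)
Step 6: ant0:(1,3)->N->(0,3) | ant1:(0,3)->S->(1,3) | ant2:(1,3)->N->(0,3)
  grid max=12 at (0,3)
Final grid:
  0 0 0 12
  0 0 0 10
  0 0 0 0
  0 0 0 0
  0 0 0 0
Max pheromone 12 at (0,3)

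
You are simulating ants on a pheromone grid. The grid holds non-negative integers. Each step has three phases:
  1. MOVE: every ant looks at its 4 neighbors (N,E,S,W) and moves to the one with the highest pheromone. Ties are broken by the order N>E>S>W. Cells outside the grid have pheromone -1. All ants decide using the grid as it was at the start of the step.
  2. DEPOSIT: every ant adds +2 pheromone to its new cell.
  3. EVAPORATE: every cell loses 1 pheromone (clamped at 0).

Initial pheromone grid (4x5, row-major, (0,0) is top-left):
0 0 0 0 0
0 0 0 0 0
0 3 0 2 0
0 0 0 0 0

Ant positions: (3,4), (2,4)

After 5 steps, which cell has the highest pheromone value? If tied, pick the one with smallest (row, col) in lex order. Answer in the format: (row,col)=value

Answer: (2,3)=7

Derivation:
Step 1: ant0:(3,4)->N->(2,4) | ant1:(2,4)->W->(2,3)
  grid max=3 at (2,3)
Step 2: ant0:(2,4)->W->(2,3) | ant1:(2,3)->E->(2,4)
  grid max=4 at (2,3)
Step 3: ant0:(2,3)->E->(2,4) | ant1:(2,4)->W->(2,3)
  grid max=5 at (2,3)
Step 4: ant0:(2,4)->W->(2,3) | ant1:(2,3)->E->(2,4)
  grid max=6 at (2,3)
Step 5: ant0:(2,3)->E->(2,4) | ant1:(2,4)->W->(2,3)
  grid max=7 at (2,3)
Final grid:
  0 0 0 0 0
  0 0 0 0 0
  0 0 0 7 5
  0 0 0 0 0
Max pheromone 7 at (2,3)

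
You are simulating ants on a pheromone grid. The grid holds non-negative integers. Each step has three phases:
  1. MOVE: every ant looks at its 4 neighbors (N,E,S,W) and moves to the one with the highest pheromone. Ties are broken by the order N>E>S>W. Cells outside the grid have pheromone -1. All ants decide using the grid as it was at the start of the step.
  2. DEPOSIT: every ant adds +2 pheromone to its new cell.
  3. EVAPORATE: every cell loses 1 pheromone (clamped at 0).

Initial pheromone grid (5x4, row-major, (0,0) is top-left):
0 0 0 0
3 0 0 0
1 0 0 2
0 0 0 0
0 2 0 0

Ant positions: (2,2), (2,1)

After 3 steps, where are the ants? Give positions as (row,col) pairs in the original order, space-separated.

Step 1: ant0:(2,2)->E->(2,3) | ant1:(2,1)->W->(2,0)
  grid max=3 at (2,3)
Step 2: ant0:(2,3)->N->(1,3) | ant1:(2,0)->N->(1,0)
  grid max=3 at (1,0)
Step 3: ant0:(1,3)->S->(2,3) | ant1:(1,0)->S->(2,0)
  grid max=3 at (2,3)

(2,3) (2,0)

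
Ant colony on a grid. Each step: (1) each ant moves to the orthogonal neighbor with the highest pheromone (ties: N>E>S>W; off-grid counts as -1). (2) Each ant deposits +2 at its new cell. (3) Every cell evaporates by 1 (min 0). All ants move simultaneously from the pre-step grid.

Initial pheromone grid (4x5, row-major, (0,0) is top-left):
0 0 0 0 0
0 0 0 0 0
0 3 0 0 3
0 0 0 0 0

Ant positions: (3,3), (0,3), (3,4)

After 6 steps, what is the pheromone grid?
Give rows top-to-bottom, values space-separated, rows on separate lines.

After step 1: ants at (2,3),(0,4),(2,4)
  0 0 0 0 1
  0 0 0 0 0
  0 2 0 1 4
  0 0 0 0 0
After step 2: ants at (2,4),(1,4),(2,3)
  0 0 0 0 0
  0 0 0 0 1
  0 1 0 2 5
  0 0 0 0 0
After step 3: ants at (2,3),(2,4),(2,4)
  0 0 0 0 0
  0 0 0 0 0
  0 0 0 3 8
  0 0 0 0 0
After step 4: ants at (2,4),(2,3),(2,3)
  0 0 0 0 0
  0 0 0 0 0
  0 0 0 6 9
  0 0 0 0 0
After step 5: ants at (2,3),(2,4),(2,4)
  0 0 0 0 0
  0 0 0 0 0
  0 0 0 7 12
  0 0 0 0 0
After step 6: ants at (2,4),(2,3),(2,3)
  0 0 0 0 0
  0 0 0 0 0
  0 0 0 10 13
  0 0 0 0 0

0 0 0 0 0
0 0 0 0 0
0 0 0 10 13
0 0 0 0 0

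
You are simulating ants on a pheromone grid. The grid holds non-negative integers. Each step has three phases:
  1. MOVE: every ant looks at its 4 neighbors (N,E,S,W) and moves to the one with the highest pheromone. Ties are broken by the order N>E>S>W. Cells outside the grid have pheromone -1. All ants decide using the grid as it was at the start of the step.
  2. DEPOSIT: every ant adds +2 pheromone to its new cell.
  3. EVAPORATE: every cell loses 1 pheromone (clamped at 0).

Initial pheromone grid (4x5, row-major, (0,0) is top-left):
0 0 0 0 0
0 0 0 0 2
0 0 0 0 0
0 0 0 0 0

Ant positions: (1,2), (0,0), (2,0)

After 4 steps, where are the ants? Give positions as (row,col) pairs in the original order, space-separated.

Step 1: ant0:(1,2)->N->(0,2) | ant1:(0,0)->E->(0,1) | ant2:(2,0)->N->(1,0)
  grid max=1 at (0,1)
Step 2: ant0:(0,2)->W->(0,1) | ant1:(0,1)->E->(0,2) | ant2:(1,0)->N->(0,0)
  grid max=2 at (0,1)
Step 3: ant0:(0,1)->E->(0,2) | ant1:(0,2)->W->(0,1) | ant2:(0,0)->E->(0,1)
  grid max=5 at (0,1)
Step 4: ant0:(0,2)->W->(0,1) | ant1:(0,1)->E->(0,2) | ant2:(0,1)->E->(0,2)
  grid max=6 at (0,1)

(0,1) (0,2) (0,2)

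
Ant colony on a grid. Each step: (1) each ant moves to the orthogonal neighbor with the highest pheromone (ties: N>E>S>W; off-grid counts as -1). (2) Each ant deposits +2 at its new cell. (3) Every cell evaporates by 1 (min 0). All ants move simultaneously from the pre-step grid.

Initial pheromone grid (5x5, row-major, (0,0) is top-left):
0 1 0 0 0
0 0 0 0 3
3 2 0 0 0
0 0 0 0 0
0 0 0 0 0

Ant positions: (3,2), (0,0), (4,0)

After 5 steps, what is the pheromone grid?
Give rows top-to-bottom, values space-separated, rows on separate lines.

After step 1: ants at (2,2),(0,1),(3,0)
  0 2 0 0 0
  0 0 0 0 2
  2 1 1 0 0
  1 0 0 0 0
  0 0 0 0 0
After step 2: ants at (2,1),(0,2),(2,0)
  0 1 1 0 0
  0 0 0 0 1
  3 2 0 0 0
  0 0 0 0 0
  0 0 0 0 0
After step 3: ants at (2,0),(0,1),(2,1)
  0 2 0 0 0
  0 0 0 0 0
  4 3 0 0 0
  0 0 0 0 0
  0 0 0 0 0
After step 4: ants at (2,1),(0,2),(2,0)
  0 1 1 0 0
  0 0 0 0 0
  5 4 0 0 0
  0 0 0 0 0
  0 0 0 0 0
After step 5: ants at (2,0),(0,1),(2,1)
  0 2 0 0 0
  0 0 0 0 0
  6 5 0 0 0
  0 0 0 0 0
  0 0 0 0 0

0 2 0 0 0
0 0 0 0 0
6 5 0 0 0
0 0 0 0 0
0 0 0 0 0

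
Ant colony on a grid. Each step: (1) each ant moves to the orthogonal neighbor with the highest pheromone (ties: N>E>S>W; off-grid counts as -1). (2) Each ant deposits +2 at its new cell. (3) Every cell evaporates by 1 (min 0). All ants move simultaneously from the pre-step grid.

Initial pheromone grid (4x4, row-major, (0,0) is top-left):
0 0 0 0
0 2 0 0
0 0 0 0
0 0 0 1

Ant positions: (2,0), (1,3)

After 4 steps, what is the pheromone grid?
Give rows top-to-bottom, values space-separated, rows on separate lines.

After step 1: ants at (1,0),(0,3)
  0 0 0 1
  1 1 0 0
  0 0 0 0
  0 0 0 0
After step 2: ants at (1,1),(1,3)
  0 0 0 0
  0 2 0 1
  0 0 0 0
  0 0 0 0
After step 3: ants at (0,1),(0,3)
  0 1 0 1
  0 1 0 0
  0 0 0 0
  0 0 0 0
After step 4: ants at (1,1),(1,3)
  0 0 0 0
  0 2 0 1
  0 0 0 0
  0 0 0 0

0 0 0 0
0 2 0 1
0 0 0 0
0 0 0 0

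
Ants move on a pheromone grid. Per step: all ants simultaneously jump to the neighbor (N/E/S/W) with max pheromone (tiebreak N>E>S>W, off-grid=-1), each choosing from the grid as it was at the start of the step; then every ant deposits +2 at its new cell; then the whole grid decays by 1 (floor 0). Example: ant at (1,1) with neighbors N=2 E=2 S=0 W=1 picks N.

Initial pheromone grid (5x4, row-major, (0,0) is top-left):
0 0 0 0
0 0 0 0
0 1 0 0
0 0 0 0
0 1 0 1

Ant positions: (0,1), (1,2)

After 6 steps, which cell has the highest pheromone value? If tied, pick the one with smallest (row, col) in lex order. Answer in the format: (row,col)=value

Step 1: ant0:(0,1)->E->(0,2) | ant1:(1,2)->N->(0,2)
  grid max=3 at (0,2)
Step 2: ant0:(0,2)->E->(0,3) | ant1:(0,2)->E->(0,3)
  grid max=3 at (0,3)
Step 3: ant0:(0,3)->W->(0,2) | ant1:(0,3)->W->(0,2)
  grid max=5 at (0,2)
Step 4: ant0:(0,2)->E->(0,3) | ant1:(0,2)->E->(0,3)
  grid max=5 at (0,3)
Step 5: ant0:(0,3)->W->(0,2) | ant1:(0,3)->W->(0,2)
  grid max=7 at (0,2)
Step 6: ant0:(0,2)->E->(0,3) | ant1:(0,2)->E->(0,3)
  grid max=7 at (0,3)
Final grid:
  0 0 6 7
  0 0 0 0
  0 0 0 0
  0 0 0 0
  0 0 0 0
Max pheromone 7 at (0,3)

Answer: (0,3)=7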